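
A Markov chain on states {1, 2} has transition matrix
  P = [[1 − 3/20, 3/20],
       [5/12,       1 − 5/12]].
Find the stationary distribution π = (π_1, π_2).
π_1 = 25/34, π_2 = 9/34

Solve πP = π with π_1 + π_2 = 1. From πP = π: π_1 · (1 − 3/20) + π_2 · 5/12 = π_1 ⇒ π_2 · 5/12 = π_1 · 3/20 ⇒ π_2/π_1 = (3/20)/(5/12) = 9/25. Together with π_1 + π_2 = 1:
  π_1 = (5/12)/(3/20 + 5/12) = (5/12)/(17/30) = 25/34,
  π_2 = (3/20)/(3/20 + 5/12) = (3/20)/(17/30) = 9/34.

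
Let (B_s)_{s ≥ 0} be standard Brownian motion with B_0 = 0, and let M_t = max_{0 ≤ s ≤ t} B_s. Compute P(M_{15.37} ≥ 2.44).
P(M_{15.37} ≥ 2.44) = 2·P(B_{15.37} ≥ 2.44) = 2(1 − Φ(2.44/√15.37)) ≈ 0.5337

By the reflection principle for Brownian motion, P(M_t ≥ a) = 2 · P(B_t ≥ a) for a ≥ 0. Since B_t ~ N(0, t), P(B_t ≥ 2.44) = 1 − Φ(2.44/√t) = 1 − Φ(2.44/√15.37) = 1 − Φ(0.6224). So
  P(M_{15.37} ≥ 2.44) = 2(1 − Φ(0.6224)) ≈ 0.5337.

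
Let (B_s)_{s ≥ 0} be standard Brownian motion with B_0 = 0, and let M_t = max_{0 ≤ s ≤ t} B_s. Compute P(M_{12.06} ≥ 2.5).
P(M_{12.06} ≥ 2.5) = 2·P(B_{12.06} ≥ 2.5) = 2(1 − Φ(2.5/√12.06)) ≈ 0.4716

By the reflection principle for Brownian motion, P(M_t ≥ a) = 2 · P(B_t ≥ a) for a ≥ 0. Since B_t ~ N(0, t), P(B_t ≥ 2.5) = 1 − Φ(2.5/√t) = 1 − Φ(2.5/√12.06) = 1 − Φ(0.7199). So
  P(M_{12.06} ≥ 2.5) = 2(1 − Φ(0.7199)) ≈ 0.4716.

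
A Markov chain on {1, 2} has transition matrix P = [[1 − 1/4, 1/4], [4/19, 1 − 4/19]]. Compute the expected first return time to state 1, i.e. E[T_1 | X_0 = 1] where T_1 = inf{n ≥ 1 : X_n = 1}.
E[T_1 | X_0 = 1] = 1/π_1 = 35/16

For an irreducible recurrent Markov chain with stationary distribution π, E[T_i | X_0 = i] = 1/π_i (Kac's formula). Here π_1 = (4/19)/(1/4 + 4/19) = (4/19)/(35/76) = 16/35, so E[T_1 | X_0 = 1] = 1/π_1 = (1/4 + 4/19)/(4/19) = (35/76)/(4/19) = 35/16.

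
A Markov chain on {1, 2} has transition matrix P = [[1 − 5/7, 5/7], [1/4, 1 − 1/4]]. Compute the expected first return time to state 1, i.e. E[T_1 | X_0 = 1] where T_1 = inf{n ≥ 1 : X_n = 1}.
E[T_1 | X_0 = 1] = 1/π_1 = 27/7

For an irreducible recurrent Markov chain with stationary distribution π, E[T_i | X_0 = i] = 1/π_i (Kac's formula). Here π_1 = (1/4)/(5/7 + 1/4) = (1/4)/(27/28) = 7/27, so E[T_1 | X_0 = 1] = 1/π_1 = (5/7 + 1/4)/(1/4) = (27/28)/(1/4) = 27/7.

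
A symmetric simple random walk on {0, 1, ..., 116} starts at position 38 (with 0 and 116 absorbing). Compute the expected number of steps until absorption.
E[τ | X_0 = 38] = 2964

Let v_k = E[τ | X_0 = k]. Boundary: v_0 = v_116 = 0. Recurrence: v_k = 1 + (v_{k-1} + v_{k+1})/2 for 1 ≤ k ≤ 115. The particular solution to v_k − (v_{k-1} + v_{k+1})/2 = 1 is v_k = −k^2. Adding homogeneous solution A + B k and matching boundaries gives v_k = k (116 − k). Substituting k = 38: v_38 = 38 · 78 = 2964.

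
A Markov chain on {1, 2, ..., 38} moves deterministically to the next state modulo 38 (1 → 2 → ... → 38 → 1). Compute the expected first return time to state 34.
E[T_34 | X_0 = 34] = 38

The chain cycles deterministically, so starting at state 34 it returns in exactly 38 steps. Equivalently, the stationary distribution is uniform π_j = 1/38 for every state j, so by Kac's formula E[T_34] = 1/π_34 = 38.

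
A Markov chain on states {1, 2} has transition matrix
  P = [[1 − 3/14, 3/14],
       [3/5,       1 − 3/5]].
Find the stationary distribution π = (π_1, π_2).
π_1 = 14/19, π_2 = 5/19

Solve πP = π with π_1 + π_2 = 1. From πP = π: π_1 · (1 − 3/14) + π_2 · 3/5 = π_1 ⇒ π_2 · 3/5 = π_1 · 3/14 ⇒ π_2/π_1 = (3/14)/(3/5) = 5/14. Together with π_1 + π_2 = 1:
  π_1 = (3/5)/(3/14 + 3/5) = (3/5)/(57/70) = 14/19,
  π_2 = (3/14)/(3/14 + 3/5) = (3/14)/(57/70) = 5/19.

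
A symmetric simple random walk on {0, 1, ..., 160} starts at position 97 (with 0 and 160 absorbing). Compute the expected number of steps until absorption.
E[τ | X_0 = 97] = 6111

Let v_k = E[τ | X_0 = k]. Boundary: v_0 = v_160 = 0. Recurrence: v_k = 1 + (v_{k-1} + v_{k+1})/2 for 1 ≤ k ≤ 159. The particular solution to v_k − (v_{k-1} + v_{k+1})/2 = 1 is v_k = −k^2. Adding homogeneous solution A + B k and matching boundaries gives v_k = k (160 − k). Substituting k = 97: v_97 = 97 · 63 = 6111.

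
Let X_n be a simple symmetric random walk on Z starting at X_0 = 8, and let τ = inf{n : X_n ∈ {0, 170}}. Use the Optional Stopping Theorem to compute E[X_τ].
E[X_τ] = 8

X_n is a martingale and τ is a bounded-mean stopping time (indeed τ is finite a.s. with bounded expectation since the walk is in a bounded region). By the OST, E[X_τ] = E[X_0] = 8. Equivalently: E[X_τ] = 170 · P(hit 170 first) + 0 · P(hit 0 first) = 170 · (8/170) = 8.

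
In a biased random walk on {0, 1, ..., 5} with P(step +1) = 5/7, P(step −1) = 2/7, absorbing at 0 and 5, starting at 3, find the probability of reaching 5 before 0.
P(hit 5 before 0) = (1 − (2/5)^3) / (1 − (2/5)^5) = 975/1031

Let u_k denote P(reach 5 before 0 | start at k). Boundary: u_0 = 0, u_5 = 1. Recurrence: u_k = 5/7·u_{k+1} + 2/7·u_{k-1} for 1 ≤ k ≤ 4. Try u_k = A + B·r^k with r = q/p = (2/7)/(5/7) = 2/5. Substitution satisfies the recurrence; boundary conditions give:
  u_k = (1 − r^k) / (1 − r^N) = (1 − (2/5)^3) / (1 − (2/5)^5) = 975/1031.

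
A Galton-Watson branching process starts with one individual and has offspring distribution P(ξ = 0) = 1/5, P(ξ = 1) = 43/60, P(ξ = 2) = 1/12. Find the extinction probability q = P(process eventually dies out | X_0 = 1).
q = 1

Mean offspring μ = 0·1/5 + 1·43/60 + 2·1/12 = 53/60 ≤ 1. For μ ≤ 1 with offspring not concentrated at 1, the Galton-Watson process goes extinct almost surely, so q = 1.
(Algebraic check: The pgf is f(s) = 1/5 + 43/60·s + 1/12·s². The extinction probability q is the smallest fixed point of f in [0, 1]. Setting s = f(s):
  1/12·s² + (43/60 − 1)·s + 1/5 = 0
  1/12·s² − (1/5 + 1/12)·s + 1/5 = 0
which factors as (s − 1)·(1/12·s − 1/5) = 0, giving roots s = 1 and s = (1/5)/(1/12) = 12/5. Since 12/5 ≥ 1, the smallest root in [0, 1] is s = 1.)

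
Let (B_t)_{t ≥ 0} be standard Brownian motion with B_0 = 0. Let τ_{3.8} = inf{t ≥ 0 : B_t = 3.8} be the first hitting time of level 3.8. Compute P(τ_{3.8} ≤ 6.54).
P(τ_{3.8} ≤ 6.54) = 2(1 − Φ(3.8/√6.54)) = 2(1 − Φ(1.4859)) ≈ 0.1373

By the reflection principle for standard BM, P(τ_b ≤ t) = 2 · P(B_t ≥ b). Since B_t ~ N(0, t), P(B_t ≥ 3.8) = 1 − Φ(3.8/√t) = 1 − Φ(3.8/√6.54) = 1 − Φ(1.4859) ≈ 0.06865. Doubling: P(τ_{3.8} ≤ 6.54) ≈ 2 · 0.06865 = 0.13730 ≈ 0.1373.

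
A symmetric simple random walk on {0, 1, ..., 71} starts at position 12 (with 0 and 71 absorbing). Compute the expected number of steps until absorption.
E[τ | X_0 = 12] = 708

Let v_k = E[τ | X_0 = k]. Boundary: v_0 = v_71 = 0. Recurrence: v_k = 1 + (v_{k-1} + v_{k+1})/2 for 1 ≤ k ≤ 70. The particular solution to v_k − (v_{k-1} + v_{k+1})/2 = 1 is v_k = −k^2. Adding homogeneous solution A + B k and matching boundaries gives v_k = k (71 − k). Substituting k = 12: v_12 = 12 · 59 = 708.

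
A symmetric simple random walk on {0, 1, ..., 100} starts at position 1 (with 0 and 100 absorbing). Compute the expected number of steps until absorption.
E[τ | X_0 = 1] = 99

Let v_k = E[τ | X_0 = k]. Boundary: v_0 = v_100 = 0. Recurrence: v_k = 1 + (v_{k-1} + v_{k+1})/2 for 1 ≤ k ≤ 99. The particular solution to v_k − (v_{k-1} + v_{k+1})/2 = 1 is v_k = −k^2. Adding homogeneous solution A + B k and matching boundaries gives v_k = k (100 − k). Substituting k = 1: v_1 = 1 · 99 = 99.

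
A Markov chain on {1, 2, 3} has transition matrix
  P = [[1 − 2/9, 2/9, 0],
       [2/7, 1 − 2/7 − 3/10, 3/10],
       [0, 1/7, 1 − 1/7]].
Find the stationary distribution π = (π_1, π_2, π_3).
π = (90/307, 70/307, 147/307)

This is a birth-death chain on three states, which satisfies detailed balance: π_1 · P_{12} = π_2 · P_{21} and π_2 · P_{23} = π_3 · P_{32}.
From π_1 · 2/9 = π_2 · 2/7: π_2/π_1 = (2/9)/(2/7) = 7/9.
From π_2 · 3/10 = π_3 · 1/7: π_3/π_2 = (3/10)/(1/7) = 21/10.
Take π_1 proportional to 1; then unnormalized π = (1, 7/9, 49/30). Normalize by dividing by the sum 307/90:
  π = (90/307, 70/307, 147/307).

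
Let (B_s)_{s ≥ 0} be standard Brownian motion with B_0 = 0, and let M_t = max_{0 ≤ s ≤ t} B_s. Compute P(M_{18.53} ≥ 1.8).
P(M_{18.53} ≥ 1.8) = 2·P(B_{18.53} ≥ 1.8) = 2(1 − Φ(1.8/√18.53)) ≈ 0.6758

By the reflection principle for Brownian motion, P(M_t ≥ a) = 2 · P(B_t ≥ a) for a ≥ 0. Since B_t ~ N(0, t), P(B_t ≥ 1.8) = 1 − Φ(1.8/√t) = 1 − Φ(1.8/√18.53) = 1 − Φ(0.4182). So
  P(M_{18.53} ≥ 1.8) = 2(1 − Φ(0.4182)) ≈ 0.6758.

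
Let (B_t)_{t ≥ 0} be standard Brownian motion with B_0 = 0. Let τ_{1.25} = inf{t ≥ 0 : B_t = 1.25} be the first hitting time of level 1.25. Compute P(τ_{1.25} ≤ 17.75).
P(τ_{1.25} ≤ 17.75) = 2(1 − Φ(1.25/√17.75)) = 2(1 − Φ(0.2967)) ≈ 0.7667

By the reflection principle for standard BM, P(τ_b ≤ t) = 2 · P(B_t ≥ b). Since B_t ~ N(0, t), P(B_t ≥ 1.25) = 1 − Φ(1.25/√t) = 1 − Φ(1.25/√17.75) = 1 − Φ(0.2967) ≈ 0.38335. Doubling: P(τ_{1.25} ≤ 17.75) ≈ 2 · 0.38335 = 0.76670 ≈ 0.7667.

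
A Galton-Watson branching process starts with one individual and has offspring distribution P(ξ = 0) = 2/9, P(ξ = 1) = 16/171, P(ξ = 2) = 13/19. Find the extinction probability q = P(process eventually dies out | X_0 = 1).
q = 38/117

The pgf is f(s) = 2/9 + 16/171·s + 13/19·s². The extinction probability q is the smallest fixed point of f in [0, 1]. Setting s = f(s):
  13/19·s² + (16/171 − 1)·s + 2/9 = 0
  13/19·s² − (2/9 + 13/19)·s + 2/9 = 0
which factors as (s − 1)·(13/19·s − 2/9) = 0, giving roots s = 1 and s = (2/9)/(13/19) = 38/117.
Mean offspring μ = 16/171 + 2·13/19 = 250/171 > 1 (supercritical), so q < 1. The extinction probability is the smaller root: q = (2/9)/(13/19) = 38/117.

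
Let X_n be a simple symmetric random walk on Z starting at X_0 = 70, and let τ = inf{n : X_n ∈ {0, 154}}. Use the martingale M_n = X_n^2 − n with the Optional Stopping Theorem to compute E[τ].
E[τ] = 5880

M_n = X_n^2 − n is a martingale (since E[X_{n+1}^2 | F_n] = X_n^2 + 1). By OST (τ has finite mean in a bounded region), E[M_τ] = E[M_0] = X_0^2 − 0 = 70^2 = 4900. Also E[M_τ] = E[X_τ^2] − E[τ]. The walk exits at 0 or 154, with P(hit 154 first) = 70/154, so E[X_τ^2] = 154^2 · 70/154 + 0 = 10780. Thus E[τ] = E[X_τ^2] − E[M_τ] = 10780 − 4900 = 5880 = 70(154 − 70) = 5880.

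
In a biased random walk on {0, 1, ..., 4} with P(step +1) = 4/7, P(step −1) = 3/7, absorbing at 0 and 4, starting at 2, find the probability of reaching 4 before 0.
P(hit 4 before 0) = (1 − (3/4)^2) / (1 − (3/4)^4) = 16/25

Let u_k denote P(reach 4 before 0 | start at k). Boundary: u_0 = 0, u_4 = 1. Recurrence: u_k = 4/7·u_{k+1} + 3/7·u_{k-1} for 1 ≤ k ≤ 3. Try u_k = A + B·r^k with r = q/p = (3/7)/(4/7) = 3/4. Substitution satisfies the recurrence; boundary conditions give:
  u_k = (1 − r^k) / (1 − r^N) = (1 − (3/4)^2) / (1 − (3/4)^4) = 16/25.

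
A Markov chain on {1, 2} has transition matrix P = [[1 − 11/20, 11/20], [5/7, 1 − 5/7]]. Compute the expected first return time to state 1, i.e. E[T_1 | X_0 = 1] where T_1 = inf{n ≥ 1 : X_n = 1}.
E[T_1 | X_0 = 1] = 1/π_1 = 177/100

For an irreducible recurrent Markov chain with stationary distribution π, E[T_i | X_0 = i] = 1/π_i (Kac's formula). Here π_1 = (5/7)/(11/20 + 5/7) = (5/7)/(177/140) = 100/177, so E[T_1 | X_0 = 1] = 1/π_1 = (11/20 + 5/7)/(5/7) = (177/140)/(5/7) = 177/100.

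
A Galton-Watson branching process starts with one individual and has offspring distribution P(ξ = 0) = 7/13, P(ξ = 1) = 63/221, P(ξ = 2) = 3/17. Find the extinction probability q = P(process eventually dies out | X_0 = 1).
q = 1

Mean offspring μ = 0·7/13 + 1·63/221 + 2·3/17 = 141/221 ≤ 1. For μ ≤ 1 with offspring not concentrated at 1, the Galton-Watson process goes extinct almost surely, so q = 1.
(Algebraic check: The pgf is f(s) = 7/13 + 63/221·s + 3/17·s². The extinction probability q is the smallest fixed point of f in [0, 1]. Setting s = f(s):
  3/17·s² + (63/221 − 1)·s + 7/13 = 0
  3/17·s² − (7/13 + 3/17)·s + 7/13 = 0
which factors as (s − 1)·(3/17·s − 7/13) = 0, giving roots s = 1 and s = (7/13)/(3/17) = 119/39. Since 119/39 ≥ 1, the smallest root in [0, 1] is s = 1.)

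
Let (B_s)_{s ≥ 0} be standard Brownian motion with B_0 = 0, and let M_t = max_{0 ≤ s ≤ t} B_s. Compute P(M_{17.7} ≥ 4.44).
P(M_{17.7} ≥ 4.44) = 2·P(B_{17.7} ≥ 4.44) = 2(1 − Φ(4.44/√17.7)) ≈ 0.2913

By the reflection principle for Brownian motion, P(M_t ≥ a) = 2 · P(B_t ≥ a) for a ≥ 0. Since B_t ~ N(0, t), P(B_t ≥ 4.44) = 1 − Φ(4.44/√t) = 1 − Φ(4.44/√17.7) = 1 − Φ(1.0553). So
  P(M_{17.7} ≥ 4.44) = 2(1 − Φ(1.0553)) ≈ 0.2913.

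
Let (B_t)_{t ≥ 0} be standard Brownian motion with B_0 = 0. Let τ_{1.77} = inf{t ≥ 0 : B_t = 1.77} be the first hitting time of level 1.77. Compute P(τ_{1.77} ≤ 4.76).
P(τ_{1.77} ≤ 4.76) = 2(1 − Φ(1.77/√4.76)) = 2(1 − Φ(0.8113)) ≈ 0.4172

By the reflection principle for standard BM, P(τ_b ≤ t) = 2 · P(B_t ≥ b). Since B_t ~ N(0, t), P(B_t ≥ 1.77) = 1 − Φ(1.77/√t) = 1 − Φ(1.77/√4.76) = 1 − Φ(0.8113) ≈ 0.20860. Doubling: P(τ_{1.77} ≤ 4.76) ≈ 2 · 0.20860 = 0.41720 ≈ 0.4172.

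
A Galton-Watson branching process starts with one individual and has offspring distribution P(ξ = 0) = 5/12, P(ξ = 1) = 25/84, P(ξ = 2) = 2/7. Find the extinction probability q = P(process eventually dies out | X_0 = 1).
q = 1

Mean offspring μ = 0·5/12 + 1·25/84 + 2·2/7 = 73/84 ≤ 1. For μ ≤ 1 with offspring not concentrated at 1, the Galton-Watson process goes extinct almost surely, so q = 1.
(Algebraic check: The pgf is f(s) = 5/12 + 25/84·s + 2/7·s². The extinction probability q is the smallest fixed point of f in [0, 1]. Setting s = f(s):
  2/7·s² + (25/84 − 1)·s + 5/12 = 0
  2/7·s² − (5/12 + 2/7)·s + 5/12 = 0
which factors as (s − 1)·(2/7·s − 5/12) = 0, giving roots s = 1 and s = (5/12)/(2/7) = 35/24. Since 35/24 ≥ 1, the smallest root in [0, 1] is s = 1.)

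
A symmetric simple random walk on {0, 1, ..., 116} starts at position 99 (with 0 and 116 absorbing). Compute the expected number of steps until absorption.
E[τ | X_0 = 99] = 1683

Let v_k = E[τ | X_0 = k]. Boundary: v_0 = v_116 = 0. Recurrence: v_k = 1 + (v_{k-1} + v_{k+1})/2 for 1 ≤ k ≤ 115. The particular solution to v_k − (v_{k-1} + v_{k+1})/2 = 1 is v_k = −k^2. Adding homogeneous solution A + B k and matching boundaries gives v_k = k (116 − k). Substituting k = 99: v_99 = 99 · 17 = 1683.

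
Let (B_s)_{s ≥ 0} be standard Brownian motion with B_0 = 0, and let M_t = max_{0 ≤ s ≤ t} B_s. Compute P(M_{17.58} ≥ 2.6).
P(M_{17.58} ≥ 2.6) = 2·P(B_{17.58} ≥ 2.6) = 2(1 − Φ(2.6/√17.58)) ≈ 0.5352

By the reflection principle for Brownian motion, P(M_t ≥ a) = 2 · P(B_t ≥ a) for a ≥ 0. Since B_t ~ N(0, t), P(B_t ≥ 2.6) = 1 − Φ(2.6/√t) = 1 − Φ(2.6/√17.58) = 1 − Φ(0.6201). So
  P(M_{17.58} ≥ 2.6) = 2(1 − Φ(0.6201)) ≈ 0.5352.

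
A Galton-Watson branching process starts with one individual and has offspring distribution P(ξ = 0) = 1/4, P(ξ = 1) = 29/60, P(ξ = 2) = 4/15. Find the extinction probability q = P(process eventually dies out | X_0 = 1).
q = 15/16

The pgf is f(s) = 1/4 + 29/60·s + 4/15·s². The extinction probability q is the smallest fixed point of f in [0, 1]. Setting s = f(s):
  4/15·s² + (29/60 − 1)·s + 1/4 = 0
  4/15·s² − (1/4 + 4/15)·s + 1/4 = 0
which factors as (s − 1)·(4/15·s − 1/4) = 0, giving roots s = 1 and s = (1/4)/(4/15) = 15/16.
Mean offspring μ = 29/60 + 2·4/15 = 61/60 > 1 (supercritical), so q < 1. The extinction probability is the smaller root: q = (1/4)/(4/15) = 15/16.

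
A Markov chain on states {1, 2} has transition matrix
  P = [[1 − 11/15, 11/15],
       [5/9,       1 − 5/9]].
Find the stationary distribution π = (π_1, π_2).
π_1 = 25/58, π_2 = 33/58

Solve πP = π with π_1 + π_2 = 1. From πP = π: π_1 · (1 − 11/15) + π_2 · 5/9 = π_1 ⇒ π_2 · 5/9 = π_1 · 11/15 ⇒ π_2/π_1 = (11/15)/(5/9) = 33/25. Together with π_1 + π_2 = 1:
  π_1 = (5/9)/(11/15 + 5/9) = (5/9)/(58/45) = 25/58,
  π_2 = (11/15)/(11/15 + 5/9) = (11/15)/(58/45) = 33/58.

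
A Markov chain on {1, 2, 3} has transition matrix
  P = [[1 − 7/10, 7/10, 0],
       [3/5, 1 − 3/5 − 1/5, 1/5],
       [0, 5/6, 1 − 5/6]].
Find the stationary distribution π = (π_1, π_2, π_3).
π = (150/367, 175/367, 42/367)

This is a birth-death chain on three states, which satisfies detailed balance: π_1 · P_{12} = π_2 · P_{21} and π_2 · P_{23} = π_3 · P_{32}.
From π_1 · 7/10 = π_2 · 3/5: π_2/π_1 = (7/10)/(3/5) = 7/6.
From π_2 · 1/5 = π_3 · 5/6: π_3/π_2 = (1/5)/(5/6) = 6/25.
Take π_1 proportional to 1; then unnormalized π = (1, 7/6, 7/25). Normalize by dividing by the sum 367/150:
  π = (150/367, 175/367, 42/367).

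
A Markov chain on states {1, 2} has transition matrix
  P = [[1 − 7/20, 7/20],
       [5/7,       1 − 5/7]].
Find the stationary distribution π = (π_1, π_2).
π_1 = 100/149, π_2 = 49/149

Solve πP = π with π_1 + π_2 = 1. From πP = π: π_1 · (1 − 7/20) + π_2 · 5/7 = π_1 ⇒ π_2 · 5/7 = π_1 · 7/20 ⇒ π_2/π_1 = (7/20)/(5/7) = 49/100. Together with π_1 + π_2 = 1:
  π_1 = (5/7)/(7/20 + 5/7) = (5/7)/(149/140) = 100/149,
  π_2 = (7/20)/(7/20 + 5/7) = (7/20)/(149/140) = 49/149.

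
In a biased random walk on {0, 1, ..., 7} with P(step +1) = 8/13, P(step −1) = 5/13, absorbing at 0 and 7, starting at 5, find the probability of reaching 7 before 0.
P(hit 7 before 0) = (1 − (5/8)^5) / (1 − (5/8)^7) = 632384/673009

Let u_k denote P(reach 7 before 0 | start at k). Boundary: u_0 = 0, u_7 = 1. Recurrence: u_k = 8/13·u_{k+1} + 5/13·u_{k-1} for 1 ≤ k ≤ 6. Try u_k = A + B·r^k with r = q/p = (5/13)/(8/13) = 5/8. Substitution satisfies the recurrence; boundary conditions give:
  u_k = (1 − r^k) / (1 − r^N) = (1 − (5/8)^5) / (1 − (5/8)^7) = 632384/673009.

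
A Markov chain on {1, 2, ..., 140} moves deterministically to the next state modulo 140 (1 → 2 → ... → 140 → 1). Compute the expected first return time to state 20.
E[T_20 | X_0 = 20] = 140

The chain cycles deterministically, so starting at state 20 it returns in exactly 140 steps. Equivalently, the stationary distribution is uniform π_j = 1/140 for every state j, so by Kac's formula E[T_20] = 1/π_20 = 140.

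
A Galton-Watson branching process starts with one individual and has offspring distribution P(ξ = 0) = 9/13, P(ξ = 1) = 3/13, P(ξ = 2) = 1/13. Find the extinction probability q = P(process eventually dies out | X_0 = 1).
q = 1

Mean offspring μ = 0·9/13 + 1·3/13 + 2·1/13 = 5/13 ≤ 1. For μ ≤ 1 with offspring not concentrated at 1, the Galton-Watson process goes extinct almost surely, so q = 1.
(Algebraic check: The pgf is f(s) = 9/13 + 3/13·s + 1/13·s². The extinction probability q is the smallest fixed point of f in [0, 1]. Setting s = f(s):
  1/13·s² + (3/13 − 1)·s + 9/13 = 0
  1/13·s² − (9/13 + 1/13)·s + 9/13 = 0
which factors as (s − 1)·(1/13·s − 9/13) = 0, giving roots s = 1 and s = (9/13)/(1/13) = 9. Since 9 ≥ 1, the smallest root in [0, 1] is s = 1.)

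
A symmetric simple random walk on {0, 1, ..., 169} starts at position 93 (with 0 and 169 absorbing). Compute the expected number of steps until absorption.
E[τ | X_0 = 93] = 7068

Let v_k = E[τ | X_0 = k]. Boundary: v_0 = v_169 = 0. Recurrence: v_k = 1 + (v_{k-1} + v_{k+1})/2 for 1 ≤ k ≤ 168. The particular solution to v_k − (v_{k-1} + v_{k+1})/2 = 1 is v_k = −k^2. Adding homogeneous solution A + B k and matching boundaries gives v_k = k (169 − k). Substituting k = 93: v_93 = 93 · 76 = 7068.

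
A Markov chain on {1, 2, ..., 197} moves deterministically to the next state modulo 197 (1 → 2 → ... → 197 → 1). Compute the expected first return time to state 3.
E[T_3 | X_0 = 3] = 197

The chain cycles deterministically, so starting at state 3 it returns in exactly 197 steps. Equivalently, the stationary distribution is uniform π_j = 1/197 for every state j, so by Kac's formula E[T_3] = 1/π_3 = 197.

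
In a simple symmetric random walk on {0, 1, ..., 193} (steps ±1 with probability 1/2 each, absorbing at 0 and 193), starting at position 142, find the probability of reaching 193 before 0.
P(hit 193 before 0) = 142/193

Let u_k = P(hit 193 before 0 | start at k). Then u_0 = 0, u_193 = 1, and u_k = u_{k-1}/2 + u_{k+1}/2 for 1 ≤ k ≤ 192. This harmonic recurrence is solved by u_k = k/193, giving u_142 = 142/193.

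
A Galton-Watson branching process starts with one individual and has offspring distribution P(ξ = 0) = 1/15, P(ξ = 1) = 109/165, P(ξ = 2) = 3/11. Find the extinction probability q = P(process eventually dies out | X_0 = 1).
q = 11/45

The pgf is f(s) = 1/15 + 109/165·s + 3/11·s². The extinction probability q is the smallest fixed point of f in [0, 1]. Setting s = f(s):
  3/11·s² + (109/165 − 1)·s + 1/15 = 0
  3/11·s² − (1/15 + 3/11)·s + 1/15 = 0
which factors as (s − 1)·(3/11·s − 1/15) = 0, giving roots s = 1 and s = (1/15)/(3/11) = 11/45.
Mean offspring μ = 109/165 + 2·3/11 = 199/165 > 1 (supercritical), so q < 1. The extinction probability is the smaller root: q = (1/15)/(3/11) = 11/45.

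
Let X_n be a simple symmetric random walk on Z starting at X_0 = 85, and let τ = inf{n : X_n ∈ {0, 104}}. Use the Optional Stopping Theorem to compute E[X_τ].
E[X_τ] = 85

X_n is a martingale and τ is a bounded-mean stopping time (indeed τ is finite a.s. with bounded expectation since the walk is in a bounded region). By the OST, E[X_τ] = E[X_0] = 85. Equivalently: E[X_τ] = 104 · P(hit 104 first) + 0 · P(hit 0 first) = 104 · (85/104) = 85.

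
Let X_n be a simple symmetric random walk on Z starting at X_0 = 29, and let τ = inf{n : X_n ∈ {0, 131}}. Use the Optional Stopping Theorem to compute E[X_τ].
E[X_τ] = 29

X_n is a martingale and τ is a bounded-mean stopping time (indeed τ is finite a.s. with bounded expectation since the walk is in a bounded region). By the OST, E[X_τ] = E[X_0] = 29. Equivalently: E[X_τ] = 131 · P(hit 131 first) + 0 · P(hit 0 first) = 131 · (29/131) = 29.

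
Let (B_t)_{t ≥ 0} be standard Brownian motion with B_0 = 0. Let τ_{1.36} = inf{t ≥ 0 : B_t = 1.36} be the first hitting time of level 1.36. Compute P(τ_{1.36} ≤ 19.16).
P(τ_{1.36} ≤ 19.16) = 2(1 − Φ(1.36/√19.16)) = 2(1 − Φ(0.3107)) ≈ 0.7560

By the reflection principle for standard BM, P(τ_b ≤ t) = 2 · P(B_t ≥ b). Since B_t ~ N(0, t), P(B_t ≥ 1.36) = 1 − Φ(1.36/√t) = 1 − Φ(1.36/√19.16) = 1 − Φ(0.3107) ≈ 0.37801. Doubling: P(τ_{1.36} ≤ 19.16) ≈ 2 · 0.37801 = 0.75602 ≈ 0.7560.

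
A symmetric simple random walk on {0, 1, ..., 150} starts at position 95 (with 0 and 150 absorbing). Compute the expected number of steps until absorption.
E[τ | X_0 = 95] = 5225

Let v_k = E[τ | X_0 = k]. Boundary: v_0 = v_150 = 0. Recurrence: v_k = 1 + (v_{k-1} + v_{k+1})/2 for 1 ≤ k ≤ 149. The particular solution to v_k − (v_{k-1} + v_{k+1})/2 = 1 is v_k = −k^2. Adding homogeneous solution A + B k and matching boundaries gives v_k = k (150 − k). Substituting k = 95: v_95 = 95 · 55 = 5225.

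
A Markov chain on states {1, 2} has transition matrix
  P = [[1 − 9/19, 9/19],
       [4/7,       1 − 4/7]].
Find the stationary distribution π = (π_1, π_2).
π_1 = 76/139, π_2 = 63/139

Solve πP = π with π_1 + π_2 = 1. From πP = π: π_1 · (1 − 9/19) + π_2 · 4/7 = π_1 ⇒ π_2 · 4/7 = π_1 · 9/19 ⇒ π_2/π_1 = (9/19)/(4/7) = 63/76. Together with π_1 + π_2 = 1:
  π_1 = (4/7)/(9/19 + 4/7) = (4/7)/(139/133) = 76/139,
  π_2 = (9/19)/(9/19 + 4/7) = (9/19)/(139/133) = 63/139.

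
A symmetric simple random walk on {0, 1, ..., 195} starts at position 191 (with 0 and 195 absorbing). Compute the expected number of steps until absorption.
E[τ | X_0 = 191] = 764

Let v_k = E[τ | X_0 = k]. Boundary: v_0 = v_195 = 0. Recurrence: v_k = 1 + (v_{k-1} + v_{k+1})/2 for 1 ≤ k ≤ 194. The particular solution to v_k − (v_{k-1} + v_{k+1})/2 = 1 is v_k = −k^2. Adding homogeneous solution A + B k and matching boundaries gives v_k = k (195 − k). Substituting k = 191: v_191 = 191 · 4 = 764.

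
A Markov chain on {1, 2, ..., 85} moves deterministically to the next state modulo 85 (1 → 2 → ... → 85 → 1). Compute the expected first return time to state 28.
E[T_28 | X_0 = 28] = 85

The chain cycles deterministically, so starting at state 28 it returns in exactly 85 steps. Equivalently, the stationary distribution is uniform π_j = 1/85 for every state j, so by Kac's formula E[T_28] = 1/π_28 = 85.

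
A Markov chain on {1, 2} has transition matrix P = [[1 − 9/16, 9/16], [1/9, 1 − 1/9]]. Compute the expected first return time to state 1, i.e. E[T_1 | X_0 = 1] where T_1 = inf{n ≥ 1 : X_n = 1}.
E[T_1 | X_0 = 1] = 1/π_1 = 97/16

For an irreducible recurrent Markov chain with stationary distribution π, E[T_i | X_0 = i] = 1/π_i (Kac's formula). Here π_1 = (1/9)/(9/16 + 1/9) = (1/9)/(97/144) = 16/97, so E[T_1 | X_0 = 1] = 1/π_1 = (9/16 + 1/9)/(1/9) = (97/144)/(1/9) = 97/16.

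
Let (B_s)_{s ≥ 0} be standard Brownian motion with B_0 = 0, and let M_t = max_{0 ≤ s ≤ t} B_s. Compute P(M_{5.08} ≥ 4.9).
P(M_{5.08} ≥ 4.9) = 2·P(B_{5.08} ≥ 4.9) = 2(1 − Φ(4.9/√5.08)) ≈ 0.0297

By the reflection principle for Brownian motion, P(M_t ≥ a) = 2 · P(B_t ≥ a) for a ≥ 0. Since B_t ~ N(0, t), P(B_t ≥ 4.9) = 1 − Φ(4.9/√t) = 1 − Φ(4.9/√5.08) = 1 − Φ(2.1740). So
  P(M_{5.08} ≥ 4.9) = 2(1 − Φ(2.1740)) ≈ 0.0297.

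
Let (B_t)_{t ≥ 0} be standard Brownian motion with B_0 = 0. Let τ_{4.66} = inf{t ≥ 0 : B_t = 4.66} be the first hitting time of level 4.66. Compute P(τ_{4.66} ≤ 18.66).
P(τ_{4.66} ≤ 18.66) = 2(1 − Φ(4.66/√18.66)) = 2(1 − Φ(1.0788)) ≈ 0.2807

By the reflection principle for standard BM, P(τ_b ≤ t) = 2 · P(B_t ≥ b). Since B_t ~ N(0, t), P(B_t ≥ 4.66) = 1 − Φ(4.66/√t) = 1 − Φ(4.66/√18.66) = 1 − Φ(1.0788) ≈ 0.14034. Doubling: P(τ_{4.66} ≤ 18.66) ≈ 2 · 0.14034 = 0.28068 ≈ 0.2807.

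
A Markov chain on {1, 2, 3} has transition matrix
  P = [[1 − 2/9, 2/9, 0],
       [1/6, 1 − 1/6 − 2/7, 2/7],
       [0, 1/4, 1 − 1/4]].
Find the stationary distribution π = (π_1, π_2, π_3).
π = (7/27, 28/81, 32/81)

This is a birth-death chain on three states, which satisfies detailed balance: π_1 · P_{12} = π_2 · P_{21} and π_2 · P_{23} = π_3 · P_{32}.
From π_1 · 2/9 = π_2 · 1/6: π_2/π_1 = (2/9)/(1/6) = 4/3.
From π_2 · 2/7 = π_3 · 1/4: π_3/π_2 = (2/7)/(1/4) = 8/7.
Take π_1 proportional to 1; then unnormalized π = (1, 4/3, 32/21). Normalize by dividing by the sum 27/7:
  π = (7/27, 28/81, 32/81).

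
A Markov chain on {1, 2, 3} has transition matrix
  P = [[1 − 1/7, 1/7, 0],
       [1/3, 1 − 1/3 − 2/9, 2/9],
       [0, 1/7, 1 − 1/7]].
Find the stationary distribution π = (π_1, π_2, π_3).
π = (21/44, 9/44, 7/22)

This is a birth-death chain on three states, which satisfies detailed balance: π_1 · P_{12} = π_2 · P_{21} and π_2 · P_{23} = π_3 · P_{32}.
From π_1 · 1/7 = π_2 · 1/3: π_2/π_1 = (1/7)/(1/3) = 3/7.
From π_2 · 2/9 = π_3 · 1/7: π_3/π_2 = (2/9)/(1/7) = 14/9.
Take π_1 proportional to 1; then unnormalized π = (1, 3/7, 2/3). Normalize by dividing by the sum 44/21:
  π = (21/44, 9/44, 7/22).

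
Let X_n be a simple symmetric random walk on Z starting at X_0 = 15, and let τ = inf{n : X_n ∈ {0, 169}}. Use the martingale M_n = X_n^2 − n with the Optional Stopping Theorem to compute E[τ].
E[τ] = 2310

M_n = X_n^2 − n is a martingale (since E[X_{n+1}^2 | F_n] = X_n^2 + 1). By OST (τ has finite mean in a bounded region), E[M_τ] = E[M_0] = X_0^2 − 0 = 15^2 = 225. Also E[M_τ] = E[X_τ^2] − E[τ]. The walk exits at 0 or 169, with P(hit 169 first) = 15/169, so E[X_τ^2] = 169^2 · 15/169 + 0 = 2535. Thus E[τ] = E[X_τ^2] − E[M_τ] = 2535 − 225 = 2310 = 15(169 − 15) = 2310.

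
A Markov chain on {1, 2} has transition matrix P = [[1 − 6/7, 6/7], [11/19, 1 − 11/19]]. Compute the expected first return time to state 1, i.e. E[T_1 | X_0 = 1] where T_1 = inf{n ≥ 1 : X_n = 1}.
E[T_1 | X_0 = 1] = 1/π_1 = 191/77

For an irreducible recurrent Markov chain with stationary distribution π, E[T_i | X_0 = i] = 1/π_i (Kac's formula). Here π_1 = (11/19)/(6/7 + 11/19) = (11/19)/(191/133) = 77/191, so E[T_1 | X_0 = 1] = 1/π_1 = (6/7 + 11/19)/(11/19) = (191/133)/(11/19) = 191/77.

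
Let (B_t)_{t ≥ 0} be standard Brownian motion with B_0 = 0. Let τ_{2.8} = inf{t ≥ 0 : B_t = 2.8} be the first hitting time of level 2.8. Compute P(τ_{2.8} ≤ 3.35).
P(τ_{2.8} ≤ 3.35) = 2(1 − Φ(2.8/√3.35)) = 2(1 − Φ(1.5298)) ≈ 0.1261

By the reflection principle for standard BM, P(τ_b ≤ t) = 2 · P(B_t ≥ b). Since B_t ~ N(0, t), P(B_t ≥ 2.8) = 1 − Φ(2.8/√t) = 1 − Φ(2.8/√3.35) = 1 − Φ(1.5298) ≈ 0.06303. Doubling: P(τ_{2.8} ≤ 3.35) ≈ 2 · 0.06303 = 0.12606 ≈ 0.1261.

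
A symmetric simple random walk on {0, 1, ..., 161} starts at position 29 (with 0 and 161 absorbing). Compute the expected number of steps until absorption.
E[τ | X_0 = 29] = 3828

Let v_k = E[τ | X_0 = k]. Boundary: v_0 = v_161 = 0. Recurrence: v_k = 1 + (v_{k-1} + v_{k+1})/2 for 1 ≤ k ≤ 160. The particular solution to v_k − (v_{k-1} + v_{k+1})/2 = 1 is v_k = −k^2. Adding homogeneous solution A + B k and matching boundaries gives v_k = k (161 − k). Substituting k = 29: v_29 = 29 · 132 = 3828.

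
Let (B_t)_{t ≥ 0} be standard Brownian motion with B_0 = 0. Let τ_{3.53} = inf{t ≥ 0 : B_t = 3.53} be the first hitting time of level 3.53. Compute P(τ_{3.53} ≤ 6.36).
P(τ_{3.53} ≤ 6.36) = 2(1 − Φ(3.53/√6.36)) = 2(1 − Φ(1.3997)) ≈ 0.1616

By the reflection principle for standard BM, P(τ_b ≤ t) = 2 · P(B_t ≥ b). Since B_t ~ N(0, t), P(B_t ≥ 3.53) = 1 − Φ(3.53/√t) = 1 − Φ(3.53/√6.36) = 1 − Φ(1.3997) ≈ 0.08080. Doubling: P(τ_{3.53} ≤ 6.36) ≈ 2 · 0.08080 = 0.16160 ≈ 0.1616.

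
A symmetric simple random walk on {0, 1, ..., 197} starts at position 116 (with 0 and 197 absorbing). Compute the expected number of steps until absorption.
E[τ | X_0 = 116] = 9396

Let v_k = E[τ | X_0 = k]. Boundary: v_0 = v_197 = 0. Recurrence: v_k = 1 + (v_{k-1} + v_{k+1})/2 for 1 ≤ k ≤ 196. The particular solution to v_k − (v_{k-1} + v_{k+1})/2 = 1 is v_k = −k^2. Adding homogeneous solution A + B k and matching boundaries gives v_k = k (197 − k). Substituting k = 116: v_116 = 116 · 81 = 9396.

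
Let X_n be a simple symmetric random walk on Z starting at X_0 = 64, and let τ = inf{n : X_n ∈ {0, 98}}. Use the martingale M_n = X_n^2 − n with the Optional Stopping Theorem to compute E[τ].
E[τ] = 2176

M_n = X_n^2 − n is a martingale (since E[X_{n+1}^2 | F_n] = X_n^2 + 1). By OST (τ has finite mean in a bounded region), E[M_τ] = E[M_0] = X_0^2 − 0 = 64^2 = 4096. Also E[M_τ] = E[X_τ^2] − E[τ]. The walk exits at 0 or 98, with P(hit 98 first) = 64/98, so E[X_τ^2] = 98^2 · 64/98 + 0 = 6272. Thus E[τ] = E[X_τ^2] − E[M_τ] = 6272 − 4096 = 2176 = 64(98 − 64) = 2176.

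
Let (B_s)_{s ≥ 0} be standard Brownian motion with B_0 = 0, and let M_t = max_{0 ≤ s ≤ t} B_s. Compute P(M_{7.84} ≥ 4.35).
P(M_{7.84} ≥ 4.35) = 2·P(B_{7.84} ≥ 4.35) = 2(1 − Φ(4.35/√7.84)) ≈ 0.1203

By the reflection principle for Brownian motion, P(M_t ≥ a) = 2 · P(B_t ≥ a) for a ≥ 0. Since B_t ~ N(0, t), P(B_t ≥ 4.35) = 1 − Φ(4.35/√t) = 1 − Φ(4.35/√7.84) = 1 − Φ(1.5536). So
  P(M_{7.84} ≥ 4.35) = 2(1 − Φ(1.5536)) ≈ 0.1203.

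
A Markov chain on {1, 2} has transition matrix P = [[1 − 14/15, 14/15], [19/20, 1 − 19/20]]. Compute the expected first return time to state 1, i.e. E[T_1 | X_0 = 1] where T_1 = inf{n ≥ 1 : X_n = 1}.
E[T_1 | X_0 = 1] = 1/π_1 = 113/57

For an irreducible recurrent Markov chain with stationary distribution π, E[T_i | X_0 = i] = 1/π_i (Kac's formula). Here π_1 = (19/20)/(14/15 + 19/20) = (19/20)/(113/60) = 57/113, so E[T_1 | X_0 = 1] = 1/π_1 = (14/15 + 19/20)/(19/20) = (113/60)/(19/20) = 113/57.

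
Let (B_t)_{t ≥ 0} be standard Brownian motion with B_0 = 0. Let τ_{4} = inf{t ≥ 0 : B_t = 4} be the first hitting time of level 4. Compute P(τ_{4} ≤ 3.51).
P(τ_{4} ≤ 3.51) = 2(1 − Φ(4/√3.51)) = 2(1 − Φ(2.1350)) ≈ 0.0328

By the reflection principle for standard BM, P(τ_b ≤ t) = 2 · P(B_t ≥ b). Since B_t ~ N(0, t), P(B_t ≥ 4) = 1 − Φ(4/√t) = 1 − Φ(4/√3.51) = 1 − Φ(2.1350) ≈ 0.01638. Doubling: P(τ_{4} ≤ 3.51) ≈ 2 · 0.01638 = 0.03276 ≈ 0.0328.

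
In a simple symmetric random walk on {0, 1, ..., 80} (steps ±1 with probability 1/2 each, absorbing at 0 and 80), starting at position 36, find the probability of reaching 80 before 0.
P(hit 80 before 0) = 36/80 = 9/20

Let u_k = P(hit 80 before 0 | start at k). Then u_0 = 0, u_80 = 1, and u_k = u_{k-1}/2 + u_{k+1}/2 for 1 ≤ k ≤ 79. This harmonic recurrence is solved by u_k = k/80, giving u_36 = 36/80 = 9/20.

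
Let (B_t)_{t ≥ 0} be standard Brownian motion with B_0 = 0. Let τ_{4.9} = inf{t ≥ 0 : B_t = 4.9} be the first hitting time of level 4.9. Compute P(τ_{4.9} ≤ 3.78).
P(τ_{4.9} ≤ 3.78) = 2(1 − Φ(4.9/√3.78)) = 2(1 − Φ(2.5203)) ≈ 0.0117

By the reflection principle for standard BM, P(τ_b ≤ t) = 2 · P(B_t ≥ b). Since B_t ~ N(0, t), P(B_t ≥ 4.9) = 1 − Φ(4.9/√t) = 1 − Φ(4.9/√3.78) = 1 − Φ(2.5203) ≈ 0.00586. Doubling: P(τ_{4.9} ≤ 3.78) ≈ 2 · 0.00586 = 0.01172 ≈ 0.0117.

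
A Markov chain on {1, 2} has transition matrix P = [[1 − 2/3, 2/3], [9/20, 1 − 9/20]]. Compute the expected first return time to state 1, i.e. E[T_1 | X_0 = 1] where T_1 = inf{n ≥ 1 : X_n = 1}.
E[T_1 | X_0 = 1] = 1/π_1 = 67/27

For an irreducible recurrent Markov chain with stationary distribution π, E[T_i | X_0 = i] = 1/π_i (Kac's formula). Here π_1 = (9/20)/(2/3 + 9/20) = (9/20)/(67/60) = 27/67, so E[T_1 | X_0 = 1] = 1/π_1 = (2/3 + 9/20)/(9/20) = (67/60)/(9/20) = 67/27.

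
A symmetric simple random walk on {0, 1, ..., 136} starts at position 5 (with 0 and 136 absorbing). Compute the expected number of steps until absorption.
E[τ | X_0 = 5] = 655

Let v_k = E[τ | X_0 = k]. Boundary: v_0 = v_136 = 0. Recurrence: v_k = 1 + (v_{k-1} + v_{k+1})/2 for 1 ≤ k ≤ 135. The particular solution to v_k − (v_{k-1} + v_{k+1})/2 = 1 is v_k = −k^2. Adding homogeneous solution A + B k and matching boundaries gives v_k = k (136 − k). Substituting k = 5: v_5 = 5 · 131 = 655.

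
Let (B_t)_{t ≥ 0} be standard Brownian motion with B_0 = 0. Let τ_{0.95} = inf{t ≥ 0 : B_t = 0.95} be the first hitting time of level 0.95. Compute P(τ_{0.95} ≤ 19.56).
P(τ_{0.95} ≤ 19.56) = 2(1 − Φ(0.95/√19.56)) = 2(1 − Φ(0.2148)) ≈ 0.8299

By the reflection principle for standard BM, P(τ_b ≤ t) = 2 · P(B_t ≥ b). Since B_t ~ N(0, t), P(B_t ≥ 0.95) = 1 − Φ(0.95/√t) = 1 − Φ(0.95/√19.56) = 1 − Φ(0.2148) ≈ 0.41496. Doubling: P(τ_{0.95} ≤ 19.56) ≈ 2 · 0.41496 = 0.82992 ≈ 0.8299.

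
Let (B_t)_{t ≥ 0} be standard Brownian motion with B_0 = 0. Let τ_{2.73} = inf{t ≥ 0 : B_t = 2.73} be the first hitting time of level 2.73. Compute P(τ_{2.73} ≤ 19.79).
P(τ_{2.73} ≤ 19.79) = 2(1 − Φ(2.73/√19.79)) = 2(1 − Φ(0.6137)) ≈ 0.5394

By the reflection principle for standard BM, P(τ_b ≤ t) = 2 · P(B_t ≥ b). Since B_t ~ N(0, t), P(B_t ≥ 2.73) = 1 − Φ(2.73/√t) = 1 − Φ(2.73/√19.79) = 1 − Φ(0.6137) ≈ 0.26971. Doubling: P(τ_{2.73} ≤ 19.79) ≈ 2 · 0.26971 = 0.53942 ≈ 0.5394.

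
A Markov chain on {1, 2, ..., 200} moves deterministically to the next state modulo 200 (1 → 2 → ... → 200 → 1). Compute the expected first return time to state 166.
E[T_166 | X_0 = 166] = 200

The chain cycles deterministically, so starting at state 166 it returns in exactly 200 steps. Equivalently, the stationary distribution is uniform π_j = 1/200 for every state j, so by Kac's formula E[T_166] = 1/π_166 = 200.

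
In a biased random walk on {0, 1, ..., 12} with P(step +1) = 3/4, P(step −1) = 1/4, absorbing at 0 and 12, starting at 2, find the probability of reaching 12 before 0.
P(hit 12 before 0) = (1 − (1/3)^2) / (1 − (1/3)^12) = 59049/66430

Let u_k denote P(reach 12 before 0 | start at k). Boundary: u_0 = 0, u_12 = 1. Recurrence: u_k = 3/4·u_{k+1} + 1/4·u_{k-1} for 1 ≤ k ≤ 11. Try u_k = A + B·r^k with r = q/p = (1/4)/(3/4) = 1/3. Substitution satisfies the recurrence; boundary conditions give:
  u_k = (1 − r^k) / (1 − r^N) = (1 − (1/3)^2) / (1 − (1/3)^12) = 59049/66430.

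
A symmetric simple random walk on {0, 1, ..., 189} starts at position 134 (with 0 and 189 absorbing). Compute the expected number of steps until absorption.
E[τ | X_0 = 134] = 7370

Let v_k = E[τ | X_0 = k]. Boundary: v_0 = v_189 = 0. Recurrence: v_k = 1 + (v_{k-1} + v_{k+1})/2 for 1 ≤ k ≤ 188. The particular solution to v_k − (v_{k-1} + v_{k+1})/2 = 1 is v_k = −k^2. Adding homogeneous solution A + B k and matching boundaries gives v_k = k (189 − k). Substituting k = 134: v_134 = 134 · 55 = 7370.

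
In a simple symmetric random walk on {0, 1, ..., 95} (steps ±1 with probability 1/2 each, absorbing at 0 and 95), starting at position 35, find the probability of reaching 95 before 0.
P(hit 95 before 0) = 35/95 = 7/19

Let u_k = P(hit 95 before 0 | start at k). Then u_0 = 0, u_95 = 1, and u_k = u_{k-1}/2 + u_{k+1}/2 for 1 ≤ k ≤ 94. This harmonic recurrence is solved by u_k = k/95, giving u_35 = 35/95 = 7/19.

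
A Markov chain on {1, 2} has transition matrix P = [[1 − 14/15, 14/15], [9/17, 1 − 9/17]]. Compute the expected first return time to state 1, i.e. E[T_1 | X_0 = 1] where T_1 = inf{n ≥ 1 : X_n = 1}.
E[T_1 | X_0 = 1] = 1/π_1 = 373/135

For an irreducible recurrent Markov chain with stationary distribution π, E[T_i | X_0 = i] = 1/π_i (Kac's formula). Here π_1 = (9/17)/(14/15 + 9/17) = (9/17)/(373/255) = 135/373, so E[T_1 | X_0 = 1] = 1/π_1 = (14/15 + 9/17)/(9/17) = (373/255)/(9/17) = 373/135.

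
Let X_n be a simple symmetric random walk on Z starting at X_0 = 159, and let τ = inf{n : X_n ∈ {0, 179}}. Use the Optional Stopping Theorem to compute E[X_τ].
E[X_τ] = 159

X_n is a martingale and τ is a bounded-mean stopping time (indeed τ is finite a.s. with bounded expectation since the walk is in a bounded region). By the OST, E[X_τ] = E[X_0] = 159. Equivalently: E[X_τ] = 179 · P(hit 179 first) + 0 · P(hit 0 first) = 179 · (159/179) = 159.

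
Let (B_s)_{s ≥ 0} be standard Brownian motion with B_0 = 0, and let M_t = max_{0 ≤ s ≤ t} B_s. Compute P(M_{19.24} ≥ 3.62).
P(M_{19.24} ≥ 3.62) = 2·P(B_{19.24} ≥ 3.62) = 2(1 − Φ(3.62/√19.24)) ≈ 0.4092

By the reflection principle for Brownian motion, P(M_t ≥ a) = 2 · P(B_t ≥ a) for a ≥ 0. Since B_t ~ N(0, t), P(B_t ≥ 3.62) = 1 − Φ(3.62/√t) = 1 − Φ(3.62/√19.24) = 1 − Φ(0.8253). So
  P(M_{19.24} ≥ 3.62) = 2(1 − Φ(0.8253)) ≈ 0.4092.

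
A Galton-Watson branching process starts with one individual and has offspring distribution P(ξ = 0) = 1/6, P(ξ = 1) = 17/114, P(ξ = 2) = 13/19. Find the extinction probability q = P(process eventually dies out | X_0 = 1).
q = 19/78

The pgf is f(s) = 1/6 + 17/114·s + 13/19·s². The extinction probability q is the smallest fixed point of f in [0, 1]. Setting s = f(s):
  13/19·s² + (17/114 − 1)·s + 1/6 = 0
  13/19·s² − (1/6 + 13/19)·s + 1/6 = 0
which factors as (s − 1)·(13/19·s − 1/6) = 0, giving roots s = 1 and s = (1/6)/(13/19) = 19/78.
Mean offspring μ = 17/114 + 2·13/19 = 173/114 > 1 (supercritical), so q < 1. The extinction probability is the smaller root: q = (1/6)/(13/19) = 19/78.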